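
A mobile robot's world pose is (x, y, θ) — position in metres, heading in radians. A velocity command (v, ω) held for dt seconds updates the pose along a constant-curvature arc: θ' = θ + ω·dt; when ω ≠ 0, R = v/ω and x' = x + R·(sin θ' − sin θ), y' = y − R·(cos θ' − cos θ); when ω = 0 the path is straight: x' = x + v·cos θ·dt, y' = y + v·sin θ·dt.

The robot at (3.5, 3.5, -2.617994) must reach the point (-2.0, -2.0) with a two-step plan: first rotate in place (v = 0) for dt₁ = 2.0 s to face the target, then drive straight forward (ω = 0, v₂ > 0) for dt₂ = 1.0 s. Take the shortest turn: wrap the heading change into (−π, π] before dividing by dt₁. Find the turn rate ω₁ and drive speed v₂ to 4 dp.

heading to target = atan2(-2−3.5, -2−3.5) = -2.3562
Δθ = wrap(-2.3562 − -2.6180) = 0.2618; ω₁ = Δθ/dt₁ = 0.1309
distance = √((-2−3.5)² + (-2−3.5)²) = 7.7782; v₂ = distance/dt₂ = 7.7782

ω₁ = 0.1309, v₂ = 7.7782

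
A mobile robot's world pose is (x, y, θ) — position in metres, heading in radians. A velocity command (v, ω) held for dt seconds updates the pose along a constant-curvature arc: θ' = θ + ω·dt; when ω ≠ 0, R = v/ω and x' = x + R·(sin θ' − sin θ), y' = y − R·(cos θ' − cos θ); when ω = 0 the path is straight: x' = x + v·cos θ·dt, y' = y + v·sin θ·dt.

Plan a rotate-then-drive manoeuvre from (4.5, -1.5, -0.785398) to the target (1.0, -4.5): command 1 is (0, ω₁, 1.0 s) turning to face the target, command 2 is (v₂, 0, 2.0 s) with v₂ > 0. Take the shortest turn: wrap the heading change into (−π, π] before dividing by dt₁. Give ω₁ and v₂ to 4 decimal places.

ω₁ = -1.6476, v₂ = 2.3049

heading to target = atan2(-4.5−-1.5, 1−4.5) = -2.4330
Δθ = wrap(-2.4330 − -0.7854) = -1.6476; ω₁ = Δθ/dt₁ = -1.6476
distance = √((1−4.5)² + (-4.5−-1.5)²) = 4.6098; v₂ = distance/dt₂ = 2.3049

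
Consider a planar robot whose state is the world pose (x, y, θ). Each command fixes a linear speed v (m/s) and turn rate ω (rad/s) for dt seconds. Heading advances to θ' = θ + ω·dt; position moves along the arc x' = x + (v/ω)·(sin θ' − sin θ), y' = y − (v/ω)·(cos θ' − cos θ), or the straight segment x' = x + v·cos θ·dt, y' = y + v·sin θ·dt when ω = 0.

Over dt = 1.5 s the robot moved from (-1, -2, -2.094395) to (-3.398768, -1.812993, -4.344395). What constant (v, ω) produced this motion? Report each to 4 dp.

v = 2.0000, ω = -1.5000

Δθ = -4.344395 − -2.094395 = -2.250000
ω = Δθ/dt = -2.250000/1.5 = -1.5000
R = Δx/(sin θ' − sin θ) = -1.3333
v = R·ω = -1.3333·-1.5000 = 2.0000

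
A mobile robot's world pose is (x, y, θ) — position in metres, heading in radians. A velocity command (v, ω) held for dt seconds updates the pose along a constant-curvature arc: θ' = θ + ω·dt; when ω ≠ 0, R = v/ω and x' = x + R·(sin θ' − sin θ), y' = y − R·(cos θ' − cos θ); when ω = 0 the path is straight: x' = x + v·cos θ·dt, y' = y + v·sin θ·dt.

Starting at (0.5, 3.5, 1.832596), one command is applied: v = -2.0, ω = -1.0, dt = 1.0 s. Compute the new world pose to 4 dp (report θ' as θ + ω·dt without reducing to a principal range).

(0.0475, 1.6364, 0.8326)

θ' = 1.8326 + -1.0·1.0 = 0.8326
R = v/ω = -2.0/-1.0 = 2.0000
x' = 0.5 + 2.0000·(sin 0.8326 − sin 1.8326) = 0.0475
y' = 3.5 − 2.0000·(cos 0.8326 − cos 1.8326) = 1.6364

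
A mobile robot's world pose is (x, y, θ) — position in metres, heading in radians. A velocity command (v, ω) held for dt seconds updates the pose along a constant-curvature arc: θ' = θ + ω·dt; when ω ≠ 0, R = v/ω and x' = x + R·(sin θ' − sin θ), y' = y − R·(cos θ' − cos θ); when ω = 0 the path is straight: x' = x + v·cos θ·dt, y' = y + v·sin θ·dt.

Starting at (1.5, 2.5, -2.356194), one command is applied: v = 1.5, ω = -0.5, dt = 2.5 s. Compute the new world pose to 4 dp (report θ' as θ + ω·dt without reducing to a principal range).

(-1.9655, 1.9393, -3.6062)

θ' = -2.3562 + -0.5·2.5 = -3.6062
R = v/ω = 1.5/-0.5 = -3.0000
x' = 1.5 + -3.0000·(sin -3.6062 − sin -2.3562) = -1.9655
y' = 2.5 − -3.0000·(cos -3.6062 − cos -2.3562) = 1.9393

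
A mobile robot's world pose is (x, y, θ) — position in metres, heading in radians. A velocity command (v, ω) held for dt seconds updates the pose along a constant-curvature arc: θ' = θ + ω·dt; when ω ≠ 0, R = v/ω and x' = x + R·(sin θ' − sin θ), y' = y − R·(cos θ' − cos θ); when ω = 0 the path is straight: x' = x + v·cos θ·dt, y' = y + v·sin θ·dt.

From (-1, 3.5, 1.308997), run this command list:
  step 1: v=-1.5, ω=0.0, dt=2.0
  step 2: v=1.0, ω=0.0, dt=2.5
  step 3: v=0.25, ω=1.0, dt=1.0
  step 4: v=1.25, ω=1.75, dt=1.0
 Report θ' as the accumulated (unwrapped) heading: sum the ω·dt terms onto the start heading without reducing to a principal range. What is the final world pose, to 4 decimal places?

step 1: θ'=1.3090 (straight) → pose (-1.7765, 0.6022, 1.3090)
step 2: θ'=1.3090 (straight) → pose (-1.1294, 3.0170, 1.3090)
step 3: θ'=2.3090 (R=0.2500) → pose (-1.1860, 3.2500, 2.3090)
step 4: θ'=4.0590 (R=0.7143) → pose (-2.2815, 3.2035, 4.0590)

(-2.2815, 3.2035, 4.0590)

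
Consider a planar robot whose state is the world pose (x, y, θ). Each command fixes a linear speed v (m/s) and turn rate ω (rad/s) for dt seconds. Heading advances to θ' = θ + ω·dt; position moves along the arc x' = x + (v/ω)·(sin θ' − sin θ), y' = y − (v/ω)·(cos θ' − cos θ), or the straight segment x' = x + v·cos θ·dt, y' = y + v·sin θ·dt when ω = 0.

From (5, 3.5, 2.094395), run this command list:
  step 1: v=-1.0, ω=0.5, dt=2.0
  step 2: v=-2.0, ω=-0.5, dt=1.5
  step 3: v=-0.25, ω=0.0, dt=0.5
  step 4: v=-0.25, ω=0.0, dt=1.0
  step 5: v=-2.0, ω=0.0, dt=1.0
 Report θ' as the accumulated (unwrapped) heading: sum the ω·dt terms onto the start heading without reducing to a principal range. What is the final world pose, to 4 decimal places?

(10.9700, -0.3975, 2.3444)

step 1: θ'=3.0944 (R=-2.0000) → pose (6.6377, 2.5022, 3.0944)
step 2: θ'=2.3444 (R=4.0000) → pose (9.3106, 1.3015, 2.3444)
step 3: θ'=2.3444 (straight) → pose (9.3979, 1.2121, 2.3444)
step 4: θ'=2.3444 (straight) → pose (9.5726, 1.0333, 2.3444)
step 5: θ'=2.3444 (straight) → pose (10.9700, -0.3975, 2.3444)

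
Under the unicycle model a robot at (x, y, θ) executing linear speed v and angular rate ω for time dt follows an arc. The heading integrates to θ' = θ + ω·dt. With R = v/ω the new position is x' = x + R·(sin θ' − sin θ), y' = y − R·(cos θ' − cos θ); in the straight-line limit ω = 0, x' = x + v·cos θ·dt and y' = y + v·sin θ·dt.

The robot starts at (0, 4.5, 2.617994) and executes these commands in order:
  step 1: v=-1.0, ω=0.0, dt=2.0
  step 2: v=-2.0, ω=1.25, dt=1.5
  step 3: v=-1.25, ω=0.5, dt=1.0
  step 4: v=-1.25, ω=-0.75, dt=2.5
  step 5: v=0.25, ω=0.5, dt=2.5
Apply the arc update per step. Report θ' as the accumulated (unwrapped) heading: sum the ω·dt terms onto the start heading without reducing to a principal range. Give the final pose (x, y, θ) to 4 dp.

(5.2142, 7.5706, 4.3680)

step 1: θ'=2.6180 (straight) → pose (1.7321, 3.5000, 2.6180)
step 2: θ'=4.4930 (R=-1.6000) → pose (4.0937, 4.5374, 4.4930)
step 3: θ'=4.9930 (R=-2.5000) → pose (4.0558, 5.7739, 4.9930)
step 4: θ'=3.1180 (R=1.6667) → pose (5.6967, 7.9016, 3.1180)
step 5: θ'=4.3680 (R=0.5000) → pose (5.2142, 7.5706, 4.3680)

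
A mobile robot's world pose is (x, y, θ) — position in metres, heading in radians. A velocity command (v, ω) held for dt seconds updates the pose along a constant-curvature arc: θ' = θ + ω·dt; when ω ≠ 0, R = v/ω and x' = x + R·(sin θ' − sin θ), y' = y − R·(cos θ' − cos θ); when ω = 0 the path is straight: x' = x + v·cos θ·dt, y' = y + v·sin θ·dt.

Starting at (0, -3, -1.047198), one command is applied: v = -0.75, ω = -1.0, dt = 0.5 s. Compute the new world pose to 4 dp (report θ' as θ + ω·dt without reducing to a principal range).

θ' = -1.0472 + -1.0·0.5 = -1.5472
R = v/ω = -0.75/-1.0 = 0.7500
x' = 0 + 0.7500·(sin -1.5472 − sin -1.0472) = -0.1003
y' = -3 − 0.7500·(cos -1.5472 − cos -1.0472) = -2.6427

(-0.1003, -2.6427, -1.5472)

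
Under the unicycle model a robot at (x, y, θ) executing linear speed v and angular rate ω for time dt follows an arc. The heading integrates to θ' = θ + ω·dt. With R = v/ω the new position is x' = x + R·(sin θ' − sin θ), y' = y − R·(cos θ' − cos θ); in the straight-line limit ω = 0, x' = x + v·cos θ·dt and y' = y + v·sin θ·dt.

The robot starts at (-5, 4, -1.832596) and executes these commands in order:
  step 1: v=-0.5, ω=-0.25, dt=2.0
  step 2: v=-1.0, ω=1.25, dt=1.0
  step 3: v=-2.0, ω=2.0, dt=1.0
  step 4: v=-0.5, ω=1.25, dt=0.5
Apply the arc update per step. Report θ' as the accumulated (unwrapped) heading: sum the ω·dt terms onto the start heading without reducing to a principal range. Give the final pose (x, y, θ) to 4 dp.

step 1: θ'=-2.3326 (R=2.0000) → pose (-4.5153, 4.8628, -2.3326)
step 2: θ'=-1.0826 (R=-0.8000) → pose (-4.3877, 5.7902, -1.0826)
step 3: θ'=0.9174 (R=-1.0000) → pose (-6.0649, 5.9291, 0.9174)
step 4: θ'=1.5424 (R=-0.4000) → pose (-6.1471, 5.6973, 1.5424)

(-6.1471, 5.6973, 1.5424)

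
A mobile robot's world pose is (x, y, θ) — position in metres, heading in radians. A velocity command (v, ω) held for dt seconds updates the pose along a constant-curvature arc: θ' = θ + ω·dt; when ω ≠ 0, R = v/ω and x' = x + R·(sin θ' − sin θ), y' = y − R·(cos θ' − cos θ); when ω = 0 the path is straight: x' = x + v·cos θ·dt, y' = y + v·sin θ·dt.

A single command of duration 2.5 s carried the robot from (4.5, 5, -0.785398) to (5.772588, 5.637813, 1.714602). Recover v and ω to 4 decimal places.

Δθ = 1.714602 − -0.785398 = 2.500000
ω = Δθ/dt = 2.500000/2.5 = 1.0000
R = Δx/(sin θ' − sin θ) = 0.7500
v = R·ω = 0.7500·1.0000 = 0.7500

v = 0.7500, ω = 1.0000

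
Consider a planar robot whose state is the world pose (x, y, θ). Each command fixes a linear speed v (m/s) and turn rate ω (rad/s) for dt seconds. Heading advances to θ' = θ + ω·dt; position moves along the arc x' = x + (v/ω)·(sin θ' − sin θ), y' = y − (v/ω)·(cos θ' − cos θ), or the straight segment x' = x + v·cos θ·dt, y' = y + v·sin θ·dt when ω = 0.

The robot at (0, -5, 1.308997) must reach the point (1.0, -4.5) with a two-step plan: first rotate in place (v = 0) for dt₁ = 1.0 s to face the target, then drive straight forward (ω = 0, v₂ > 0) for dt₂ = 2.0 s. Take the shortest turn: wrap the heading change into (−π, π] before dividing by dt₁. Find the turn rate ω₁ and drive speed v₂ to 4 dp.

ω₁ = -0.8453, v₂ = 0.5590

heading to target = atan2(-4.5−-5, 1−0) = 0.4636
Δθ = wrap(0.4636 − 1.3090) = -0.8453; ω₁ = Δθ/dt₁ = -0.8453
distance = √((1−0)² + (-4.5−-5)²) = 1.1180; v₂ = distance/dt₂ = 0.5590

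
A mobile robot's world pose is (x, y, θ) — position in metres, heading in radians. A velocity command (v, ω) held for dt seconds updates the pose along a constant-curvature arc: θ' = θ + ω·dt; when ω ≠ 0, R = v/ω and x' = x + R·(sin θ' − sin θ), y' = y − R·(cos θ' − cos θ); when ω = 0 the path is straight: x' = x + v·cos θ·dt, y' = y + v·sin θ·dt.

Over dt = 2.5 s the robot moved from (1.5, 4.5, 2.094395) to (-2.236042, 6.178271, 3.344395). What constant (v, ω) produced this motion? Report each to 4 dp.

Δθ = 3.344395 − 2.094395 = 1.250000
ω = Δθ/dt = 1.250000/2.5 = 0.5000
R = Δx/(sin θ' − sin θ) = 3.5000
v = R·ω = 3.5000·0.5000 = 1.7500

v = 1.7500, ω = 0.5000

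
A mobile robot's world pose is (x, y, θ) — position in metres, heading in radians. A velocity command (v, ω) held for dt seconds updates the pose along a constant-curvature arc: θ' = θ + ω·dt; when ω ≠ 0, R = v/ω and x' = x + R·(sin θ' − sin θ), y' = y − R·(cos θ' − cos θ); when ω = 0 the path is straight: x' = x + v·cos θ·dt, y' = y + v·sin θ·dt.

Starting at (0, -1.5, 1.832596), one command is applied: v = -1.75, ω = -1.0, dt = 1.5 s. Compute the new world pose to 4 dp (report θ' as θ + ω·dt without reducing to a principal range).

(-1.1190, -3.6070, 0.3326)

θ' = 1.8326 + -1.0·1.5 = 0.3326
R = v/ω = -1.75/-1.0 = 1.7500
x' = 0 + 1.7500·(sin 0.3326 − sin 1.8326) = -1.1190
y' = -1.5 − 1.7500·(cos 0.3326 − cos 1.8326) = -3.6070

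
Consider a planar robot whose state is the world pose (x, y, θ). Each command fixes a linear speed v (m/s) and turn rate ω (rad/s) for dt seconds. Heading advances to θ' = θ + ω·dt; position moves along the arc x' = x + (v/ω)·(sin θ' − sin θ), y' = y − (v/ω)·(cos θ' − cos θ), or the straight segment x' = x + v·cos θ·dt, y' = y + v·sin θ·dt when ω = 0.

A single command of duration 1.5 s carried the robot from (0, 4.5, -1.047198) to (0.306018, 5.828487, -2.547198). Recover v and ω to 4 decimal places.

Δθ = -2.547198 − -1.047198 = -1.500000
ω = Δθ/dt = -1.500000/1.5 = -1.0000
R = −Δy/(cos θ' − cos θ) = 1.0000
v = R·ω = 1.0000·-1.0000 = -1.0000

v = -1.0000, ω = -1.0000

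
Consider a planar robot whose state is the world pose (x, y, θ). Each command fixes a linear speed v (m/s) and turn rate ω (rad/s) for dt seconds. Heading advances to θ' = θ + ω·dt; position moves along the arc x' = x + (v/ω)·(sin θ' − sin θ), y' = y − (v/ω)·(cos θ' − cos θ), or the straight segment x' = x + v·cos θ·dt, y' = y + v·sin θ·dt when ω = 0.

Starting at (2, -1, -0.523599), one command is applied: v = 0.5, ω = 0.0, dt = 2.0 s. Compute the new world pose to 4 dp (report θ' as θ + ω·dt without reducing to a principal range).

(2.8660, -1.5000, -0.5236)

θ' = -0.5236 + 0.0·2.0 = -0.5236
ω = 0 → straight: x' = 2 + 0.5·cos(-0.5236)·2.0 = 2.8660
y' = -1 + 0.5·sin(-0.5236)·2.0 = -1.5000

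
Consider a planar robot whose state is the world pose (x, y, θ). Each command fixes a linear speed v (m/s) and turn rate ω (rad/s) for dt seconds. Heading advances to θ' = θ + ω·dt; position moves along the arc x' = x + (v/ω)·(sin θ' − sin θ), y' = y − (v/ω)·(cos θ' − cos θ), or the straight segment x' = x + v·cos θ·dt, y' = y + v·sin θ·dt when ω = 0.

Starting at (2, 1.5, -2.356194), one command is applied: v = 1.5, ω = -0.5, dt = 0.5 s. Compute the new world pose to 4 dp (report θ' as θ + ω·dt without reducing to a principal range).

(1.4092, 1.0411, -2.6062)

θ' = -2.3562 + -0.5·0.5 = -2.6062
R = v/ω = 1.5/-0.5 = -3.0000
x' = 2 + -3.0000·(sin -2.6062 − sin -2.3562) = 1.4092
y' = 1.5 − -3.0000·(cos -2.6062 − cos -2.3562) = 1.0411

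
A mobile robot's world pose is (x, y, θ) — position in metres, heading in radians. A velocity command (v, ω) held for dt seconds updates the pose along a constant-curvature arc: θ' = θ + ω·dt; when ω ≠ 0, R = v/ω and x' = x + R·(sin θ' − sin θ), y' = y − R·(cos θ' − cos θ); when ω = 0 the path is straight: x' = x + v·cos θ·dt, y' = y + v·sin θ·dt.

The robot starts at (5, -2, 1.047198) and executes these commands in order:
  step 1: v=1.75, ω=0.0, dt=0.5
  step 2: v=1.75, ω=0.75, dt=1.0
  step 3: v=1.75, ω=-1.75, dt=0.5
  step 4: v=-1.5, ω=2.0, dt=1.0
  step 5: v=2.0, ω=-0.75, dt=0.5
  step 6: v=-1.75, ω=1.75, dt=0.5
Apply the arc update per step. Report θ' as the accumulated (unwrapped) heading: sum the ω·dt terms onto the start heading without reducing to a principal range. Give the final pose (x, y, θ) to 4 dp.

step 1: θ'=1.0472 (straight) → pose (5.4375, -1.2422, 1.0472)
step 2: θ'=1.7972 (R=2.3333) → pose (5.6906, 0.4482, 1.7972)
step 3: θ'=0.9222 (R=-1.0000) → pose (5.8681, 1.2767, 0.9222)
step 4: θ'=2.9222 (R=-0.7500) → pose (6.3026, 0.0917, 2.9222)
step 5: θ'=2.5472 (R=-2.6667) → pose (5.3896, 0.4851, 2.5472)
step 6: θ'=3.4222 (R=-1.0000) → pose (6.2265, 0.3527, 3.4222)

(6.2265, 0.3527, 3.4222)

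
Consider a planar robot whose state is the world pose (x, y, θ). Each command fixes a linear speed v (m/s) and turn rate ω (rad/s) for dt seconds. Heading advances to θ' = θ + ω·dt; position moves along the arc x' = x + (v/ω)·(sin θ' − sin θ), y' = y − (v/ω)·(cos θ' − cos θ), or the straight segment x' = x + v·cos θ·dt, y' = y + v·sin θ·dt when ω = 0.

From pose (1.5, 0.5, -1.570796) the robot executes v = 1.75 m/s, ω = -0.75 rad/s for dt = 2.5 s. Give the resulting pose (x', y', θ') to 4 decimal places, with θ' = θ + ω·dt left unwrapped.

θ' = -1.5708 + -0.75·2.5 = -3.4458
R = v/ω = 1.75/-0.75 = -2.3333
x' = 1.5 + -2.3333·(sin -3.4458 − sin -1.5708) = -1.5322
y' = 0.5 − -2.3333·(cos -3.4458 − cos -1.5708) = -1.7262

(-1.5322, -1.7262, -3.4458)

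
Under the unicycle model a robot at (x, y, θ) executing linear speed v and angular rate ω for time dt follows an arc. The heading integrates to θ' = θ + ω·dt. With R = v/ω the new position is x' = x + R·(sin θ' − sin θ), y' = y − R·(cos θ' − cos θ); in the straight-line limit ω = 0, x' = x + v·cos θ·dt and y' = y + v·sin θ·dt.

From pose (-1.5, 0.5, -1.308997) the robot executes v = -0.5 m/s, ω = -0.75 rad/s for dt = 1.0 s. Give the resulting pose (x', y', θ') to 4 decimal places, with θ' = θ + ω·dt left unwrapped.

(-1.4448, 0.9852, -2.0590)

θ' = -1.3090 + -0.75·1.0 = -2.0590
R = v/ω = -0.5/-0.75 = 0.6667
x' = -1.5 + 0.6667·(sin -2.0590 − sin -1.3090) = -1.4448
y' = 0.5 − 0.6667·(cos -2.0590 − cos -1.3090) = 0.9852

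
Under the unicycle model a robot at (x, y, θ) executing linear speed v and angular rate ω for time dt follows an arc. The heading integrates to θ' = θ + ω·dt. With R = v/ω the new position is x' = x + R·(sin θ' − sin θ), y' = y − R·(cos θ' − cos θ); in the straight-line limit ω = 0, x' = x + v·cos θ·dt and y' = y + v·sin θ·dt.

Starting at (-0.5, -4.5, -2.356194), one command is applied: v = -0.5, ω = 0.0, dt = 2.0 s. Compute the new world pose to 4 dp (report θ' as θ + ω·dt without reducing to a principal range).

(0.2071, -3.7929, -2.3562)

θ' = -2.3562 + 0.0·2.0 = -2.3562
ω = 0 → straight: x' = -0.5 + -0.5·cos(-2.3562)·2.0 = 0.2071
y' = -4.5 + -0.5·sin(-2.3562)·2.0 = -3.7929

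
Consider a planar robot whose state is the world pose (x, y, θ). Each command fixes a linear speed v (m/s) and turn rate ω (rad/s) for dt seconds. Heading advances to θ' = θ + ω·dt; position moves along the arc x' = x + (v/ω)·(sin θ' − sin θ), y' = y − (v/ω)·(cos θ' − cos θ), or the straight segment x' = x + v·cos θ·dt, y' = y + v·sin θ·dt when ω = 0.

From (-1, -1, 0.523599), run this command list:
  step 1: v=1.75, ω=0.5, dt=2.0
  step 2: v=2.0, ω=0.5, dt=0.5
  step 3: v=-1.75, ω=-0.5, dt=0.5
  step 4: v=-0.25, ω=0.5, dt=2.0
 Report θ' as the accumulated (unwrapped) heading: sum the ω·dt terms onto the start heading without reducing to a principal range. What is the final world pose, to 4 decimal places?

step 1: θ'=1.5236 (R=3.5000) → pose (0.7461, 1.8660, 1.5236)
step 2: θ'=1.7736 (R=4.0000) → pose (0.6686, 2.8603, 1.7736)
step 3: θ'=1.5236 (R=3.5000) → pose (0.7364, 1.9903, 1.5236)
step 4: θ'=2.5236 (R=-0.5000) → pose (0.9462, 1.5591, 2.5236)

(0.9462, 1.5591, 2.5236)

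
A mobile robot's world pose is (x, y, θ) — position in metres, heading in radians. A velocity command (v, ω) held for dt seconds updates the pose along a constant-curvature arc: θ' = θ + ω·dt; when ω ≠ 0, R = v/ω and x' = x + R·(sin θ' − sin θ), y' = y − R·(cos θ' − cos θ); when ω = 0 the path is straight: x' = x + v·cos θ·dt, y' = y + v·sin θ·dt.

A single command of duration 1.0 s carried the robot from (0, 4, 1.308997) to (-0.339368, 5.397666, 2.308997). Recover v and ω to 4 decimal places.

v = 1.5000, ω = 1.0000

Δθ = 2.308997 − 1.308997 = 1.000000
ω = Δθ/dt = 1.000000/1.0 = 1.0000
R = −Δy/(cos θ' − cos θ) = 1.5000
v = R·ω = 1.5000·1.0000 = 1.5000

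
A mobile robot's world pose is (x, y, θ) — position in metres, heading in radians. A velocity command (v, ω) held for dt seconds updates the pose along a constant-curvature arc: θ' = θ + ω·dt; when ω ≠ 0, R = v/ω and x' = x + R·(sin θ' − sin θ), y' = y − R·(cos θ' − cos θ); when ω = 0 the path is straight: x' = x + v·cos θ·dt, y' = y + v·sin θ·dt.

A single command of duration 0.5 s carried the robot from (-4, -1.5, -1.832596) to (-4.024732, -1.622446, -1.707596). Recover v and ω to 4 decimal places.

v = 0.2500, ω = 0.2500

Δθ = -1.707596 − -1.832596 = 0.125000
ω = Δθ/dt = 0.125000/0.5 = 0.2500
R = −Δy/(cos θ' − cos θ) = 1.0000
v = R·ω = 1.0000·0.2500 = 0.2500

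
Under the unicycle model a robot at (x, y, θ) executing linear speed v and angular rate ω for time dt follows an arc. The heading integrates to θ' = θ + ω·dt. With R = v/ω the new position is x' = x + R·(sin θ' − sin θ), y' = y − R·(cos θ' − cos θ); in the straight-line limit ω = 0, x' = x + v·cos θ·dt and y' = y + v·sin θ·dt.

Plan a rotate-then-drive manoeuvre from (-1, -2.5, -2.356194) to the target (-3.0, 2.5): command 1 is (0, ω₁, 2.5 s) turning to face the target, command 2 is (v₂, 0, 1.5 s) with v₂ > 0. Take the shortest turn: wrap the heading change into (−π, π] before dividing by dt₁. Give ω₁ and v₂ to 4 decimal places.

ω₁ = -0.7903, v₂ = 3.5901

heading to target = atan2(2.5−-2.5, -3−-1) = 1.9513
Δθ = wrap(1.9513 − -2.3562) = -1.9757; ω₁ = Δθ/dt₁ = -0.7903
distance = √((-3−-1)² + (2.5−-2.5)²) = 5.3852; v₂ = distance/dt₂ = 3.5901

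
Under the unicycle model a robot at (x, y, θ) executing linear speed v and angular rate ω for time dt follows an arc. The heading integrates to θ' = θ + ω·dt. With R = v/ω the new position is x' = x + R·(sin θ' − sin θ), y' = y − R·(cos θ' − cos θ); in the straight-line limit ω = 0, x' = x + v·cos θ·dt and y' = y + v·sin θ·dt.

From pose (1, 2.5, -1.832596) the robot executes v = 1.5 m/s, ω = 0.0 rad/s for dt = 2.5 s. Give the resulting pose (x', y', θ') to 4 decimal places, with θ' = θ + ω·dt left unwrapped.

(0.0294, -1.1222, -1.8326)

θ' = -1.8326 + 0.0·2.5 = -1.8326
ω = 0 → straight: x' = 1 + 1.5·cos(-1.8326)·2.5 = 0.0294
y' = 2.5 + 1.5·sin(-1.8326)·2.5 = -1.1222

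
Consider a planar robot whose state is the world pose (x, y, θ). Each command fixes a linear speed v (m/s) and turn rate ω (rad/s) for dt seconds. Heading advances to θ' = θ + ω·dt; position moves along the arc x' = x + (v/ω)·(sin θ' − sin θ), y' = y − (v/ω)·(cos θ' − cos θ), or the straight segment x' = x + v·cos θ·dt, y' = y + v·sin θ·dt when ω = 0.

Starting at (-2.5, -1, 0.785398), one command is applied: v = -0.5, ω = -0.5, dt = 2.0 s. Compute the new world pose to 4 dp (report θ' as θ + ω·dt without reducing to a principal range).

(-3.4201, -1.2700, -0.2146)

θ' = 0.7854 + -0.5·2.0 = -0.2146
R = v/ω = -0.5/-0.5 = 1.0000
x' = -2.5 + 1.0000·(sin -0.2146 − sin 0.7854) = -3.4201
y' = -1 − 1.0000·(cos -0.2146 − cos 0.7854) = -1.2700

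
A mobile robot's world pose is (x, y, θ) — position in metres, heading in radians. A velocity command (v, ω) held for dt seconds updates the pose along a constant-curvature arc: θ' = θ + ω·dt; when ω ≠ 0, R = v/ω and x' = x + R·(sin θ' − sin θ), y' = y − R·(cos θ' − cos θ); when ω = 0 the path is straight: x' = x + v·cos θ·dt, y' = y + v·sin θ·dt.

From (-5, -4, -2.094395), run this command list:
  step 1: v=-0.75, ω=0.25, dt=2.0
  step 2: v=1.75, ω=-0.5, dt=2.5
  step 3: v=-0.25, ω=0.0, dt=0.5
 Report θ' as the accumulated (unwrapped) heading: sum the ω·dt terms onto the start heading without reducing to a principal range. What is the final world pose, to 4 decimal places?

step 1: θ'=-1.5944 (R=-3.0000) → pose (-4.5989, -2.5708, -1.5944)
step 2: θ'=-2.8444 (R=-3.5000) → pose (-7.0730, -5.8348, -2.8444)
step 3: θ'=-2.8444 (straight) → pose (-6.9535, -5.7982, -2.8444)

(-6.9535, -5.7982, -2.8444)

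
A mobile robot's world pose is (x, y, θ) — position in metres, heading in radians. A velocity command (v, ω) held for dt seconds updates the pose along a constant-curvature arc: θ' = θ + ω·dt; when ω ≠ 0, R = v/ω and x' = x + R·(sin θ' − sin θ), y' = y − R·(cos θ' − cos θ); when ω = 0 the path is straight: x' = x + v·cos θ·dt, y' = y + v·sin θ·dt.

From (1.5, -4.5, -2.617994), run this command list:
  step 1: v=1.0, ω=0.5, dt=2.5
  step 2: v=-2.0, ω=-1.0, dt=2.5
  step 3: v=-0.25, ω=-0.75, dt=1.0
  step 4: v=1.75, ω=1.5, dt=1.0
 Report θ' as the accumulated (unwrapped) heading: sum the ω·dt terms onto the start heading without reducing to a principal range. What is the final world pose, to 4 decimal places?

(2.7498, -3.8983, -3.1180)

step 1: θ'=-1.3680 (R=2.0000) → pose (0.5410, -6.6349, -1.3680)
step 2: θ'=-3.8680 (R=2.0000) → pose (3.8284, -4.7369, -3.8680)
step 3: θ'=-4.6180 (R=0.3333) → pose (3.9388, -4.9547, -4.6180)
step 4: θ'=-3.1180 (R=1.1667) → pose (2.7498, -3.8983, -3.1180)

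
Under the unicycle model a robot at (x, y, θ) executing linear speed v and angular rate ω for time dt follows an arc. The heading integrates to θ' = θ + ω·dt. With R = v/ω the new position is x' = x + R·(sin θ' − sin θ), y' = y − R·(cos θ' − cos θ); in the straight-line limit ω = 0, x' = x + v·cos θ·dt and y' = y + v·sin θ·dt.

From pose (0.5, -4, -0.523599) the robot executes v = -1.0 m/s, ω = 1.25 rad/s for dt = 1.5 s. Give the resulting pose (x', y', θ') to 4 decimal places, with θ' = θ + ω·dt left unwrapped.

θ' = -0.5236 + 1.25·1.5 = 1.3514
R = v/ω = -1.0/1.25 = -0.8000
x' = 0.5 + -0.8000·(sin 1.3514 − sin -0.5236) = -0.6808
y' = -4 − -0.8000·(cos 1.3514 − cos -0.5236) = -4.5187

(-0.6808, -4.5187, 1.3514)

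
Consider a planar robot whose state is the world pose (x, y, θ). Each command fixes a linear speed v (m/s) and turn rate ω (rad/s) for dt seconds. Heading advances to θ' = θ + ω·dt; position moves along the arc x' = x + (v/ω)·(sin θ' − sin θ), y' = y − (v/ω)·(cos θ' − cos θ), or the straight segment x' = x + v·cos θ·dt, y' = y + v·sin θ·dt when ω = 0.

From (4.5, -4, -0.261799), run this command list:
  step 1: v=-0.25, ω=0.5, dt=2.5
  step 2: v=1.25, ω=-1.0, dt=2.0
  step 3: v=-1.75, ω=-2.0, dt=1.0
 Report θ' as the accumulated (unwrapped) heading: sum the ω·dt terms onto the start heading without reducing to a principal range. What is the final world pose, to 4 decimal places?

step 1: θ'=0.9882 (R=-0.5000) → pose (3.9531, -4.2079, 0.9882)
step 2: θ'=-1.0118 (R=-1.2500) → pose (6.0566, -4.2327, -1.0118)
step 3: θ'=-3.0118 (R=0.8750) → pose (6.6852, -2.9010, -3.0118)

(6.6852, -2.9010, -3.0118)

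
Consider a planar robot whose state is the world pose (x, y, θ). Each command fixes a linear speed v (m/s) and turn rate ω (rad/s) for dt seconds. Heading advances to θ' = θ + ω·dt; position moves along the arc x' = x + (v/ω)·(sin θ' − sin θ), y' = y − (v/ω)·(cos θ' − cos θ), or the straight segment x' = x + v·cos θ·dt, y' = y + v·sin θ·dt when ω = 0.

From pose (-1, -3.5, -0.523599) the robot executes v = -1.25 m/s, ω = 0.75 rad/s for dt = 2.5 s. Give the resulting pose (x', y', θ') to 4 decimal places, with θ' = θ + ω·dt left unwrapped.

θ' = -0.5236 + 0.75·2.5 = 1.3514
R = v/ω = -1.25/0.75 = -1.6667
x' = -1 + -1.6667·(sin 1.3514 − sin -0.5236) = -3.4600
y' = -3.5 − -1.6667·(cos 1.3514 − cos -0.5236) = -4.5806

(-3.4600, -4.5806, 1.3514)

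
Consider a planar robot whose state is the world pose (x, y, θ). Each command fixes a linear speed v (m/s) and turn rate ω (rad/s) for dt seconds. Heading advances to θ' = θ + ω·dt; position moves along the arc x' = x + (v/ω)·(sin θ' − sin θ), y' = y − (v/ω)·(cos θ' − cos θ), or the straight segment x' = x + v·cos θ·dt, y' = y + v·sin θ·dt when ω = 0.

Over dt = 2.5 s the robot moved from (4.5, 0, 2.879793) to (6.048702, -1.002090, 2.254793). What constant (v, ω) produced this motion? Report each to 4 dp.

v = -0.7500, ω = -0.2500

Δθ = 2.254793 − 2.879793 = -0.625000
ω = Δθ/dt = -0.625000/2.5 = -0.2500
R = Δx/(sin θ' − sin θ) = 3.0000
v = R·ω = 3.0000·-0.2500 = -0.7500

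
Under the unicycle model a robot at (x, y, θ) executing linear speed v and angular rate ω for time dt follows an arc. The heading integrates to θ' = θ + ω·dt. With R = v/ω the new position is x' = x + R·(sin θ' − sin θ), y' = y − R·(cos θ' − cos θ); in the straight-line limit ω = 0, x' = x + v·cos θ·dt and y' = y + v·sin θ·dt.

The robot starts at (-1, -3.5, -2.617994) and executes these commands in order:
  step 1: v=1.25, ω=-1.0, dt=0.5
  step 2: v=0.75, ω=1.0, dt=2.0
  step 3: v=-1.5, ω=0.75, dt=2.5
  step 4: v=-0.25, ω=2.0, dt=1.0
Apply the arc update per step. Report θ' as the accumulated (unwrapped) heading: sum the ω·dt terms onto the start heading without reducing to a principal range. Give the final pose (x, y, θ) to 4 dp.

step 1: θ'=-3.1180 (R=-1.2500) → pose (-1.5955, -3.6671, -3.1180)
step 2: θ'=-1.1180 (R=0.7500) → pose (-2.2522, -4.7450, -1.1180)
step 3: θ'=0.7570 (R=-2.0000) → pose (-5.4242, -4.1662, 0.7570)
step 4: θ'=2.7570 (R=-0.1250) → pose (-5.3852, -4.3729, 2.7570)

(-5.3852, -4.3729, 2.7570)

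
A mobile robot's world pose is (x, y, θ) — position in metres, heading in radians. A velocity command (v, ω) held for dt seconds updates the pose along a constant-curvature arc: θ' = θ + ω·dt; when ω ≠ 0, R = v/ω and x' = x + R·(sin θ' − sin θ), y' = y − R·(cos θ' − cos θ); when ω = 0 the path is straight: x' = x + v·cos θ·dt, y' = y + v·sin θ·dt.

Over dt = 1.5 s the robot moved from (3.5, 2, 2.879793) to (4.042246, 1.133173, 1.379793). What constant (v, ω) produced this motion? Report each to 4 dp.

Δθ = 1.379793 − 2.879793 = -1.500000
ω = Δθ/dt = -1.500000/1.5 = -1.0000
R = −Δy/(cos θ' − cos θ) = 0.7500
v = R·ω = 0.7500·-1.0000 = -0.7500

v = -0.7500, ω = -1.0000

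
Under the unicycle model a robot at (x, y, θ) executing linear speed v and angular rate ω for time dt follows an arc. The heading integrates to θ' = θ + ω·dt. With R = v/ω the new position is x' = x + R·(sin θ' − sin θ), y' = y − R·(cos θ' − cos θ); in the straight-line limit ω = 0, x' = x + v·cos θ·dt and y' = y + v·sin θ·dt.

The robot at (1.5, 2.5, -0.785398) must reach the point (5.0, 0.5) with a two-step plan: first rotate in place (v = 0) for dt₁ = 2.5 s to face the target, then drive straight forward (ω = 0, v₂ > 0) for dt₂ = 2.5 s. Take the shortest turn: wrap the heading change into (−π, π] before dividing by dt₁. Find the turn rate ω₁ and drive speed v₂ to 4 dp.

ω₁ = 0.1065, v₂ = 1.6125

heading to target = atan2(0.5−2.5, 5−1.5) = -0.5191
Δθ = wrap(-0.5191 − -0.7854) = 0.2663; ω₁ = Δθ/dt₁ = 0.1065
distance = √((5−1.5)² + (0.5−2.5)²) = 4.0311; v₂ = distance/dt₂ = 1.6125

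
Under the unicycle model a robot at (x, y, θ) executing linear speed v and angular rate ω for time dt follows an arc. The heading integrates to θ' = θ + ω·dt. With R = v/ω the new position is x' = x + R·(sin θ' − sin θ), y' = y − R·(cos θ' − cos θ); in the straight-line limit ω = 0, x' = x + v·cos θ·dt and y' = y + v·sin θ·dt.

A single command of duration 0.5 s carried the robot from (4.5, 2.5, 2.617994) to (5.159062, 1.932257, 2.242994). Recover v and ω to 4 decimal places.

v = -1.7500, ω = -0.7500

Δθ = 2.242994 − 2.617994 = -0.375000
ω = Δθ/dt = -0.375000/0.5 = -0.7500
R = Δx/(sin θ' − sin θ) = 2.3333
v = R·ω = 2.3333·-0.7500 = -1.7500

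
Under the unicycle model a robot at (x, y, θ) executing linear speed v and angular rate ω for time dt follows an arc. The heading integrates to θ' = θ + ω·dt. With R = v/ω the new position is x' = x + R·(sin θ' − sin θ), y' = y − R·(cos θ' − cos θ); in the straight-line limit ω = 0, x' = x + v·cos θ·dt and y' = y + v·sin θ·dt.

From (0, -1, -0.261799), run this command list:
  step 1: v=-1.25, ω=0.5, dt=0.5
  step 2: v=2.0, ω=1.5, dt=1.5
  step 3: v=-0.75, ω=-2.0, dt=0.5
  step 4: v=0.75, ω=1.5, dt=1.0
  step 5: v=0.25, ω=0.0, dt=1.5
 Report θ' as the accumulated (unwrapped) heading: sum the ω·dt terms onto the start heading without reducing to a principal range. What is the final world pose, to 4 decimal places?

(-0.1159, 1.6593, 2.7382)

step 1: θ'=-0.0118 (R=-2.5000) → pose (-0.6175, -0.9150, -0.0118)
step 2: θ'=2.2382 (R=1.3333) → pose (0.4454, 1.2435, 2.2382)
step 3: θ'=1.2382 (R=0.3750) → pose (0.5053, 0.8890, 1.2382)
step 4: θ'=2.7382 (R=0.5000) → pose (0.2290, 1.5121, 2.7382)
step 5: θ'=2.7382 (straight) → pose (-0.1159, 1.6593, 2.7382)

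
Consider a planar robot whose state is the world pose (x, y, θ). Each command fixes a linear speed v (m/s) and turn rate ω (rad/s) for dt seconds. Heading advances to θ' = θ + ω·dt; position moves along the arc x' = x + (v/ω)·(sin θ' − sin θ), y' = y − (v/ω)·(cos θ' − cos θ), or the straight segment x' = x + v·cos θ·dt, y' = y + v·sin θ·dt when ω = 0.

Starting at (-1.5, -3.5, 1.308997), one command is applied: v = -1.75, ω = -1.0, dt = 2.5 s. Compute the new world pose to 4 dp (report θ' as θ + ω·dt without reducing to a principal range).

θ' = 1.3090 + -1.0·2.5 = -1.1910
R = v/ω = -1.75/-1.0 = 1.7500
x' = -1.5 + 1.7500·(sin -1.1910 − sin 1.3090) = -4.8157
y' = -3.5 − 1.7500·(cos -1.1910 − cos 1.3090) = -3.6958

(-4.8157, -3.6958, -1.1910)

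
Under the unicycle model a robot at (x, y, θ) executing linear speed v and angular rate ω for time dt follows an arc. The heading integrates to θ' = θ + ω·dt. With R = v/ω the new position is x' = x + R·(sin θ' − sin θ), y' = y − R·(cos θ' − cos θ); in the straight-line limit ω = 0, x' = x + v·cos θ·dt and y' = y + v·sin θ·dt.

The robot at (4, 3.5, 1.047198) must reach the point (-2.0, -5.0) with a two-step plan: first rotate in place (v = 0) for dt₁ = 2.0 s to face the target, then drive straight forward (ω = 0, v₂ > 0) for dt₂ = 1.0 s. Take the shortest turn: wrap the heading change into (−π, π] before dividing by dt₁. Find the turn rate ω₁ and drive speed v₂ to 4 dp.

heading to target = atan2(-5−3.5, -2−4) = -2.1855
Δθ = wrap(-2.1855 − 1.0472) = 3.0505; ω₁ = Δθ/dt₁ = 1.5253
distance = √((-2−4)² + (-5−3.5)²) = 10.4043; v₂ = distance/dt₂ = 10.4043

ω₁ = 1.5253, v₂ = 10.4043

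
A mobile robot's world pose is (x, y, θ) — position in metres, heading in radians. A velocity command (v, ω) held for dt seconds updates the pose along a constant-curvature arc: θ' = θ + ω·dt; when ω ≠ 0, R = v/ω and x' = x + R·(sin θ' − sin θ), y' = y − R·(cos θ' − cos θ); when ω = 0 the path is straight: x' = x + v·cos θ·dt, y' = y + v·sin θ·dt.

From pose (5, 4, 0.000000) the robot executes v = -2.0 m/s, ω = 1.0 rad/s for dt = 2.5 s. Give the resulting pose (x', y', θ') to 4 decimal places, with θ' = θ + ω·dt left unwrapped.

θ' = 0.0000 + 1.0·2.5 = 2.5000
R = v/ω = -2.0/1.0 = -2.0000
x' = 5 + -2.0000·(sin 2.5000 − sin 0.0000) = 3.8031
y' = 4 − -2.0000·(cos 2.5000 − cos 0.0000) = 0.3977

(3.8031, 0.3977, 2.5000)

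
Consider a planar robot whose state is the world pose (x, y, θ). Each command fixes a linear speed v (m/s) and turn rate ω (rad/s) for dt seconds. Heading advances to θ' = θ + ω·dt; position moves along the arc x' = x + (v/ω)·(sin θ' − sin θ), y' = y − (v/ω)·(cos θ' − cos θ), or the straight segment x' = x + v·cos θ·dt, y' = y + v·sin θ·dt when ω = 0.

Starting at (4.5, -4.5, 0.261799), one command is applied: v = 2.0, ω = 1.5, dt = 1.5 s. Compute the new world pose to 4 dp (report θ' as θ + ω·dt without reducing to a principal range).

(4.9402, -2.1346, 2.5118)

θ' = 0.2618 + 1.5·1.5 = 2.5118
R = v/ω = 2.0/1.5 = 1.3333
x' = 4.5 + 1.3333·(sin 2.5118 − sin 0.2618) = 4.9402
y' = -4.5 − 1.3333·(cos 2.5118 − cos 0.2618) = -2.1346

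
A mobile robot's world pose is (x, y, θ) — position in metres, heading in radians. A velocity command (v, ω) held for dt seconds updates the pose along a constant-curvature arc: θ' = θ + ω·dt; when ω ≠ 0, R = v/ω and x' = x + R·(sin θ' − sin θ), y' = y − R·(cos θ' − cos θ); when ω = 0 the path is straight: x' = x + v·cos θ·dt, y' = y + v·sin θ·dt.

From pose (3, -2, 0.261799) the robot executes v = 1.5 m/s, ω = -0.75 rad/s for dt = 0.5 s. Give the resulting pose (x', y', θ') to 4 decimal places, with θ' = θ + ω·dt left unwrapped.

(3.7436, -1.9447, -0.1132)

θ' = 0.2618 + -0.75·0.5 = -0.1132
R = v/ω = 1.5/-0.75 = -2.0000
x' = 3 + -2.0000·(sin -0.1132 − sin 0.2618) = 3.7436
y' = -2 − -2.0000·(cos -0.1132 − cos 0.2618) = -1.9447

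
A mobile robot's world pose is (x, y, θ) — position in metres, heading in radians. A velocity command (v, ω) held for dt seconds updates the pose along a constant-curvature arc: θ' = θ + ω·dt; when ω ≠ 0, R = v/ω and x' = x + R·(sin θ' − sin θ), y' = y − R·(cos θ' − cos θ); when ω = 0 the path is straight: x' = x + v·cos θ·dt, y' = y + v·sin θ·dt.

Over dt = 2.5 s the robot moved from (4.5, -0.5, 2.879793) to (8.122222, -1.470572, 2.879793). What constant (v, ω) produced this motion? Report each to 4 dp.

Δθ = 2.879793 − 2.879793 = 0.000000
ω = Δθ/dt = 0.000000/2.5 = 0.0000
ω = 0 → v = (Δx·cos θ + Δy·sin θ)/dt = -1.5000

v = -1.5000, ω = 0.0000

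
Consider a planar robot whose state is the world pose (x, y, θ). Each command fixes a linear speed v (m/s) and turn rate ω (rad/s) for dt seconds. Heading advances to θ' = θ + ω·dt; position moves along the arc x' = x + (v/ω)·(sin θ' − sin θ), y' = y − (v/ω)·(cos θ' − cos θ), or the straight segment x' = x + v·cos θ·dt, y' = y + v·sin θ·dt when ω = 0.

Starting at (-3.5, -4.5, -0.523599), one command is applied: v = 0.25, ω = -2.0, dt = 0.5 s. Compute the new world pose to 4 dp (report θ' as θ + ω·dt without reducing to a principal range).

(-3.4376, -4.6024, -1.5236)

θ' = -0.5236 + -2.0·0.5 = -1.5236
R = v/ω = 0.25/-2.0 = -0.1250
x' = -3.5 + -0.1250·(sin -1.5236 − sin -0.5236) = -3.4376
y' = -4.5 − -0.1250·(cos -1.5236 − cos -0.5236) = -4.6024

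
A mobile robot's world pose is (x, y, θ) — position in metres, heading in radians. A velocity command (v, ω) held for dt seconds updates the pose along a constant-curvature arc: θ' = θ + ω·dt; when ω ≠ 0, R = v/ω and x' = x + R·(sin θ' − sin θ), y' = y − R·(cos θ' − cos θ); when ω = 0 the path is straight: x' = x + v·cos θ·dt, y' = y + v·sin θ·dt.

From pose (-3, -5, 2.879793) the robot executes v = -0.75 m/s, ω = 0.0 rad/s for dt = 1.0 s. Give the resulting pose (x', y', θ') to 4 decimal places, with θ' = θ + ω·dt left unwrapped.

(-2.2756, -5.1941, 2.8798)

θ' = 2.8798 + 0.0·1.0 = 2.8798
ω = 0 → straight: x' = -3 + -0.75·cos(2.8798)·1.0 = -2.2756
y' = -5 + -0.75·sin(2.8798)·1.0 = -5.1941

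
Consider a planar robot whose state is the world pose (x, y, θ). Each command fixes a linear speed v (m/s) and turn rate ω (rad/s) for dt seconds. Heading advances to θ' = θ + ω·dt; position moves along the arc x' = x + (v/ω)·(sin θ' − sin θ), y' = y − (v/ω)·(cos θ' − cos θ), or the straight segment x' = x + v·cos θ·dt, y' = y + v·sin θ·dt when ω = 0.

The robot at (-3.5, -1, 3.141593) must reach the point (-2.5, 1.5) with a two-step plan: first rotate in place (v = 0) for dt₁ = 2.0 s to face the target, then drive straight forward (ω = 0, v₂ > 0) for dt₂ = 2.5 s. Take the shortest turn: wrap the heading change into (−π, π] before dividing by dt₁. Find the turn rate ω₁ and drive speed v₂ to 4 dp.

heading to target = atan2(1.5−-1, -2.5−-3.5) = 1.1903
Δθ = wrap(1.1903 − 3.1416) = -1.9513; ω₁ = Δθ/dt₁ = -0.9757
distance = √((-2.5−-3.5)² + (1.5−-1)²) = 2.6926; v₂ = distance/dt₂ = 1.0770

ω₁ = -0.9757, v₂ = 1.0770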